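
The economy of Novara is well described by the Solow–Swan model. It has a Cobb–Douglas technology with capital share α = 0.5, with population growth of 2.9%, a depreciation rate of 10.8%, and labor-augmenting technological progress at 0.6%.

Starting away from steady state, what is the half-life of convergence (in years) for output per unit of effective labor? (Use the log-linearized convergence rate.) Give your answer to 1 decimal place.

Near the steady state the convergence rate is λ = (1 − α)(n + g + δ).
λ = (1 − 0.5) × 0.143 = 0.5 × 0.143 = 0.0715
Half-life = ln 2 / λ = 0.6931 / 0.0715 ≈ 9.69 years

about 9.7 years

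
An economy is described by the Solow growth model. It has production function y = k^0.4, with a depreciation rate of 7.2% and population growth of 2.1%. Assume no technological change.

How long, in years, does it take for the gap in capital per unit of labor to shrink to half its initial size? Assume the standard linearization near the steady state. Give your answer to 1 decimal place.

Near the steady state the convergence rate is λ = (1 − α)(n + δ).
λ = (1 − 0.4) × 0.093 = 0.6 × 0.093 = 0.0558
Half-life = ln 2 / λ = 0.6931 / 0.0558 ≈ 12.42 years

about 12.4 years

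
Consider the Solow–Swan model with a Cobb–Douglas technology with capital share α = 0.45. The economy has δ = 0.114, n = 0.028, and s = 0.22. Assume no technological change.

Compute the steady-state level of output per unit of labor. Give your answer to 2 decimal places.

y* = 1.43

In steady state, investment equals break-even investment: s·k^α = (n + δ)·k.
Rearranging, k^(1−α) = s / (n + δ).
k^0.55 = 0.22 / (0.028 + 0.114) = 0.22 / 0.142 = 1.5493
k* = 1.5493^(1/0.55) ≈ 2.2167
y* = (k*)^α = 2.2167^0.45 ≈ 1.4308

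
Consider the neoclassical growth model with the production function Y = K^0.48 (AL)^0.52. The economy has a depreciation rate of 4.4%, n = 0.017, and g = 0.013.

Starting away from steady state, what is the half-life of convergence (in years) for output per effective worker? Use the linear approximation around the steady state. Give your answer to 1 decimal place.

Near the steady state the convergence rate is λ = (1 − α)(n + g + δ).
λ = (1 − 0.48) × 0.074 = 0.52 × 0.074 = 0.03848
Half-life = ln 2 / λ = 0.6931 / 0.03848 ≈ 18.01 years

about 18.0 years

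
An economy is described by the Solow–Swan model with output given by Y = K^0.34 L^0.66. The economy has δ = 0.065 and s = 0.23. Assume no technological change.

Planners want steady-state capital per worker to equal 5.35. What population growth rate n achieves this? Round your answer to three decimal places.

At the steady state, Δk = 0, so s·k^α = (n + δ)·k.
So s / (n + δ) = (k*)^(1−α) = 5.35^0.66 = 3.0249.
Therefore n + δ = s / 3.0249 = 0.23 / 3.0249 = 0.0760, so n = 0.0760 − 0.065 = 0.0110.

n ≈ 0.011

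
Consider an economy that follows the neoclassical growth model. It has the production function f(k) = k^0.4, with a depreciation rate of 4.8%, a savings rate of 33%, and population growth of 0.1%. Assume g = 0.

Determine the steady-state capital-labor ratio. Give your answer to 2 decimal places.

k* ≈ 24.02

Steady state requires s·f(k) = (n + δ)·k, i.e. s·k^α = (n + δ)·k.
Dividing both sides by k: k^(1−α) = s / (n + δ).
k^0.6 = 0.33 / (0.001 + 0.048) = 0.33 / 0.049 = 6.7347
k* = 6.7347^(1/0.6) ≈ 24.0176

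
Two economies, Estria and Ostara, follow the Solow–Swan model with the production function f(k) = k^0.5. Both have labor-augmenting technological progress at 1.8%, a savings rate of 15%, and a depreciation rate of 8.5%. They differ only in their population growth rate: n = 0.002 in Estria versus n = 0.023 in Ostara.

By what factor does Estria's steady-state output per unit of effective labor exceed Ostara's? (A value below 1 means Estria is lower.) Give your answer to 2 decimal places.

Steady-state y* = [s/(n + g + δ)]^(α/(1−α)), so the ratio is [ (s_E/(n + g + δ)_E) / (s_O/(n + g + δ)_O) ]^1.
s_E/(n + g + δ)_E = 0.15/0.105 = 1.4286; s_O/(n + g + δ)_O = 0.15/0.126 = 1.1905.
Ratio = (1.4286/1.1905)^1 = 1.2000^1 ≈ 1.2000

ratio ≈ 1.20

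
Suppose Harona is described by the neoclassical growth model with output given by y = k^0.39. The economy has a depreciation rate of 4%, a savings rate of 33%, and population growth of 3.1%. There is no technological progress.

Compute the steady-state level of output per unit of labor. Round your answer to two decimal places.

At the steady state, Δk = 0, so s·k^α = (n + δ)·k.
Dividing both sides by k: k^(1−α) = s / (n + δ).
k^0.61 = 0.33 / (0.031 + 0.040) = 0.33 / 0.071 = 4.6479
k* = 4.6479^(1/0.61) ≈ 12.4126
y* = (k*)^α = 12.4126^0.39 ≈ 2.6706

y* ≈ 2.67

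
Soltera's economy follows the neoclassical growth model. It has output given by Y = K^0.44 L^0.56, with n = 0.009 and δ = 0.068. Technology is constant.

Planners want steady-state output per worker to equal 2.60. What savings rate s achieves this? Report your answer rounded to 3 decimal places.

s ≈ 0.260

At the steady state, Δk = 0, so s·k^α = (n + δ)·k.
Since y* = [s/(n + δ)]^(α/(1−α)), we have s/(n + δ) = (y*)^((1−α)/α) = 2.60^1.2727 = 3.3739.
Therefore s = 3.3739 × (n + δ) = 3.3739 × 0.077 = 0.2598.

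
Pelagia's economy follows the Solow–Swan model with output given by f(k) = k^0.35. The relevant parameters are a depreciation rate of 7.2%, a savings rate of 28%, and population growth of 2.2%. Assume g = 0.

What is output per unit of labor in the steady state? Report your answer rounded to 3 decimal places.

y* ≈ 1.800

Steady state requires s·f(k) = (n + δ)·k, i.e. s·k^α = (n + δ)·k.
Rearranging, k^(1−α) = s / (n + δ).
k^0.65 = 0.28 / (0.022 + 0.072) = 0.28 / 0.094 = 2.9787
k* = 2.9787^(1/0.65) ≈ 5.3613
y* = (k*)^α = 5.3613^0.35 ≈ 1.7999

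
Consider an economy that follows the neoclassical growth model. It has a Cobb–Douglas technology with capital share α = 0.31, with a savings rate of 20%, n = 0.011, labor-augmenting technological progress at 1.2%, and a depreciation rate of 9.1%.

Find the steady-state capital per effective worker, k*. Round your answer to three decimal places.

In steady state, investment equals break-even investment: s·k^α = (n + g + δ)·k.
Rearranging, k^(1−α) = s / (n + g + δ).
k^0.69 = 0.20 / (0.011 + 0.012 + 0.091) = 0.20 / 0.114 = 1.7544
k* = 1.7544^(1/0.69) ≈ 2.2584

k* = 2.258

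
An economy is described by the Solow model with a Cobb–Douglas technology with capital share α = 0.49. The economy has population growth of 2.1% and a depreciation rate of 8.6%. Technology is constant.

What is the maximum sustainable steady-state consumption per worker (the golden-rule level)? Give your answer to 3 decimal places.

At the golden rule, f'(k) = n + δ, so α·k^(α−1) = n + δ and k_gold = (α/(n + δ))^(1/(1−α)).
k_gold = (0.49/0.107)^(1/0.51) = 4.5794^1.9608 ≈ 19.7567
c_gold = f(k_gold) − (n + δ)·k_gold = 4.3142 − 0.107×19.7567 ≈ 2.2002

c_gold ≈ 2.200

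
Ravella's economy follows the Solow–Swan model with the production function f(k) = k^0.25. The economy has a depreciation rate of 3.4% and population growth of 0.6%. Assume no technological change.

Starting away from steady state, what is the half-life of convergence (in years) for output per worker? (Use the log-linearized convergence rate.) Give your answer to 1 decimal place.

Near the steady state the convergence rate is λ = (1 − α)(n + δ).
λ = (1 − 0.25) × 0.040 = 0.75 × 0.040 = 0.0300
Half-life = ln 2 / λ = 0.6931 / 0.0300 ≈ 23.10 years

half-life ≈ 23.1 years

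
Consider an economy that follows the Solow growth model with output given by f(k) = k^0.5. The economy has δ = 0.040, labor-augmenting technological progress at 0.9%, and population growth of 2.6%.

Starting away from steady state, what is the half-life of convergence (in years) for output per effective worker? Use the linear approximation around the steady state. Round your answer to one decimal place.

half-life ≈ 18.5 years

Near the steady state the convergence rate is λ = (1 − α)(n + g + δ).
λ = (1 − 0.5) × 0.075 = 0.5 × 0.075 = 0.0375
Half-life = ln 2 / λ = 0.6931 / 0.0375 ≈ 18.48 years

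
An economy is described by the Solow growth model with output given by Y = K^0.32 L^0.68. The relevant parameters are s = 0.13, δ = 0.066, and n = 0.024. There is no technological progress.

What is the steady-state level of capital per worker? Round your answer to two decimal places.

k* = 1.72

At the steady state, Δk = 0, so s·k^α = (n + δ)·k.
Dividing both sides by k: k^(1−α) = s / (n + δ).
k^0.68 = 0.13 / (0.024 + 0.066) = 0.13 / 0.090 = 1.4444
k* = 1.4444^(1/0.68) ≈ 1.7173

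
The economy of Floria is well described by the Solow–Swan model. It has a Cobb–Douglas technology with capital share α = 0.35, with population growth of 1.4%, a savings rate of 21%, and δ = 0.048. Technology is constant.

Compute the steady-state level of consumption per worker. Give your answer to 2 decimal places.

c* ≈ 1.52

In steady state, investment equals break-even investment: s·k^α = (n + δ)·k.
Rearranging, k^(1−α) = s / (n + δ).
k^0.65 = 0.21 / (0.014 + 0.048) = 0.21 / 0.062 = 3.3871
k* = 3.3871^(1/0.65) ≈ 6.5331
y* = (k*)^α = 6.5331^0.35 ≈ 1.9288
c* = (1 − s)·y* = (1 − 0.21) × 1.9288 ≈ 1.5238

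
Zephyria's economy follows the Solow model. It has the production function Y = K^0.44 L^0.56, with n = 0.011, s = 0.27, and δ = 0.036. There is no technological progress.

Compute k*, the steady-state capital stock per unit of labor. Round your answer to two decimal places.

Steady state requires s·f(k) = (n + δ)·k, i.e. s·k^α = (n + δ)·k.
Rearranging, k^(1−α) = s / (n + δ).
k^0.56 = 0.27 / (0.011 + 0.036) = 0.27 / 0.047 = 5.7447
k* = 5.7447^(1/0.56) ≈ 22.6900

k* = 22.69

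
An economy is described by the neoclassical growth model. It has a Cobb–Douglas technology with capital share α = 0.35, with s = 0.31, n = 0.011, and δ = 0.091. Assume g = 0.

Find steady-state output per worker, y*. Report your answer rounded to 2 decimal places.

y* = 1.82

In steady state, investment equals break-even investment: s·k^α = (n + δ)·k.
Dividing both sides by k: k^(1−α) = s / (n + δ).
k^0.65 = 0.31 / (0.011 + 0.091) = 0.31 / 0.102 = 3.0392
k* = 3.0392^(1/0.65) ≈ 5.5298
y* = (k*)^α = 5.5298^0.35 ≈ 1.8195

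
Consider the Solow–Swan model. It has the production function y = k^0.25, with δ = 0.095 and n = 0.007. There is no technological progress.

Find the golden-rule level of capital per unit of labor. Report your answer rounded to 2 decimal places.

k_gold ≈ 3.30

The golden rule sets f'(k) = n + δ, i.e. α·k^(α−1) = n + δ.
So k^(1−α) = α / (n + δ) = 0.25 / 0.102 = 2.4510.
k_gold = 2.4510^(1/0.75) ≈ 3.3046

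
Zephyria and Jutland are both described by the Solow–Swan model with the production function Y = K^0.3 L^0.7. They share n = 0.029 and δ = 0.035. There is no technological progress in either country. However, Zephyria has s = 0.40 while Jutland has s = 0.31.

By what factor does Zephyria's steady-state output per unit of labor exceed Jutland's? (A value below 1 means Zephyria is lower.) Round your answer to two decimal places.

Steady-state y* = [s/(n + δ)]^(α/(1−α)), so the ratio is [ (s_Z/(n + δ)_Z) / (s_J/(n + δ)_J) ]^0.4286.
s_Z/(n + δ)_Z = 0.40/0.064 = 6.2500; s_J/(n + δ)_J = 0.31/0.064 = 4.8438.
Ratio = (6.2500/4.8438)^0.4286 = 1.2903^0.4286 ≈ 1.1154

y*_Z / y*_J ≈ 1.12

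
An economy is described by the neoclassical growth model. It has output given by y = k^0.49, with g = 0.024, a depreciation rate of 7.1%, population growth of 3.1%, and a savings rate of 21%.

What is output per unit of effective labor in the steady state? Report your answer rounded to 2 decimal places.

y* ≈ 1.63

At the steady state, Δk = 0, so s·k^α = (n + g + δ)·k.
Rearranging, k^(1−α) = s / (n + g + δ).
k^0.51 = 0.21 / (0.031 + 0.024 + 0.071) = 0.21 / 0.126 = 1.6667
k* = 1.6667^(1/0.51) ≈ 2.7228
y* = (k*)^α = 2.7228^0.49 ≈ 1.6336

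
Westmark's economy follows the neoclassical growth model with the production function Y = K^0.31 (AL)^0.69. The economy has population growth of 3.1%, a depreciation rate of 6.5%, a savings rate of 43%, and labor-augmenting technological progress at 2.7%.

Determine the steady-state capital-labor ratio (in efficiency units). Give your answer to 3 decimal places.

k* = 6.134

In steady state, investment equals break-even investment: s·k^α = (n + g + δ)·k.
Rearranging, k^(1−α) = s / (n + g + δ).
k^0.69 = 0.43 / (0.031 + 0.027 + 0.065) = 0.43 / 0.123 = 3.4959
k* = 3.4959^(1/0.69) ≈ 6.1343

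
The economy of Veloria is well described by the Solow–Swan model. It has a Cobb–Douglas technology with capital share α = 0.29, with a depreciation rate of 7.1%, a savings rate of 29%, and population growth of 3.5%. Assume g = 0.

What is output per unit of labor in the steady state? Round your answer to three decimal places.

Steady state requires s·f(k) = (n + δ)·k, i.e. s·k^α = (n + δ)·k.
Rearranging, k^(1−α) = s / (n + δ).
k^0.71 = 0.29 / (0.035 + 0.071) = 0.29 / 0.106 = 2.7358
k* = 2.7358^(1/0.71) ≈ 4.1268
y* = (k*)^α = 4.1268^0.29 ≈ 1.5084

y* ≈ 1.508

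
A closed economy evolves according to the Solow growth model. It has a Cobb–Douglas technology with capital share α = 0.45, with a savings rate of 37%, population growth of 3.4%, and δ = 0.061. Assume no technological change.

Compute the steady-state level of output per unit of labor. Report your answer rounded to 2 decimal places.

y* ≈ 3.04

At the steady state, Δk = 0, so s·k^α = (n + δ)·k.
Dividing both sides by k: k^(1−α) = s / (n + δ).
k^0.55 = 0.37 / (0.034 + 0.061) = 0.37 / 0.095 = 3.8947
k* = 3.8947^(1/0.55) ≈ 11.8465
y* = (k*)^α = 11.8465^0.45 ≈ 3.0417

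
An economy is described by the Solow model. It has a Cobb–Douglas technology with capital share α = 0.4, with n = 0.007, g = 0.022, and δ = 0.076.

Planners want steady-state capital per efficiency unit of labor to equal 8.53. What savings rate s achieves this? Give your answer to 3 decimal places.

In steady state, investment equals break-even investment: s·k^α = (n + g + δ)·k.
So s / (n + g + δ) = (k*)^(1−α) = 8.53^0.6 = 3.6188.
Therefore s = 3.6188 × (n + g + δ) = 3.6188 × 0.105 = 0.3800.

s ≈ 0.380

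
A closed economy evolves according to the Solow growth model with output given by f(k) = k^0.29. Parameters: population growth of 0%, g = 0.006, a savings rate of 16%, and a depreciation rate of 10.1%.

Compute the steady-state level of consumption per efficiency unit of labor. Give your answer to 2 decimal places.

c* ≈ 0.99

At the steady state, Δk = 0, so s·k^α = (n + g + δ)·k.
Rearranging, k^(1−α) = s / (n + g + δ).
k^0.71 = 0.16 / (0.000 + 0.006 + 0.101) = 0.16 / 0.107 = 1.4953
k* = 1.4953^(1/0.71) ≈ 1.7624
y* = (k*)^α = 1.7624^0.29 ≈ 1.1786
c* = (1 − s)·y* = (1 − 0.16) × 1.1786 ≈ 0.9900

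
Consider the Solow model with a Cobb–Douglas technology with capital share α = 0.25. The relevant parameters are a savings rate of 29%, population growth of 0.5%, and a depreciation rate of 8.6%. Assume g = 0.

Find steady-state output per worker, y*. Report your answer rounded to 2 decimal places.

In steady state, investment equals break-even investment: s·k^α = (n + δ)·k.
Rearranging, k^(1−α) = s / (n + δ).
k^0.75 = 0.29 / (0.005 + 0.086) = 0.29 / 0.091 = 3.1868
k* = 3.1868^(1/0.75) ≈ 4.6896
y* = (k*)^α = 4.6896^0.25 ≈ 1.4716

y* ≈ 1.47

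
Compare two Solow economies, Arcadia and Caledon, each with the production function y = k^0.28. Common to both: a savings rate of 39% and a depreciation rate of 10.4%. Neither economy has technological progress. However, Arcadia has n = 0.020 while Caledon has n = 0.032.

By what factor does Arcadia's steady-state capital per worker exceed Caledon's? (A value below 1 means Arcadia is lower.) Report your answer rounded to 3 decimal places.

ratio ≈ 1.137

Steady-state k* = [s/(n + δ)]^(1/(1−α)), so the ratio is [ (s_A/(n + δ)_A) / (s_C/(n + δ)_C) ]^1.3889.
s_A/(n + δ)_A = 0.39/0.124 = 3.1452; s_C/(n + δ)_C = 0.39/0.136 = 2.8676.
Ratio = (3.1452/2.8676)^1.3889 = 1.0968^1.3889 ≈ 1.1369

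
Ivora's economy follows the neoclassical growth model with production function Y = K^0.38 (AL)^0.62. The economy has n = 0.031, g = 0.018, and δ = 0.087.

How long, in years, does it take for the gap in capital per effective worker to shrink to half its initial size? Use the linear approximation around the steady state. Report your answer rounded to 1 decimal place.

half-life ≈ 8.2 years

Near the steady state the convergence rate is λ = (1 − α)(n + g + δ).
λ = (1 − 0.38) × 0.136 = 0.62 × 0.136 = 0.08432
Half-life = ln 2 / λ = 0.6931 / 0.08432 ≈ 8.22 years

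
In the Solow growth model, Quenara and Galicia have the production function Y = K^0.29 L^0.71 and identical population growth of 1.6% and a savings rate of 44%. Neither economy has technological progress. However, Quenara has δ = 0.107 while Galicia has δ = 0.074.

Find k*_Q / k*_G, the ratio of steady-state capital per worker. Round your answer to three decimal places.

Steady-state k* = [s/(n + δ)]^(1/(1−α)), so the ratio is [ (s_Q/(n + δ)_Q) / (s_G/(n + δ)_G) ]^1.4085.
s_Q/(n + δ)_Q = 0.44/0.123 = 3.5772; s_G/(n + δ)_G = 0.44/0.090 = 4.8889.
Ratio = (3.5772/4.8889)^1.4085 = 0.7317^1.4085 ≈ 0.6440

ratio ≈ 0.644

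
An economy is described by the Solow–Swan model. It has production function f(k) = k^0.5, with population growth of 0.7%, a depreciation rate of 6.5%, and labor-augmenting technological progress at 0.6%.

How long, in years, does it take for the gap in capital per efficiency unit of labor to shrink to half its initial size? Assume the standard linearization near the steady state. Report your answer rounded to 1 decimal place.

Near the steady state the convergence rate is λ = (1 − α)(n + g + δ).
λ = (1 − 0.5) × 0.078 = 0.5 × 0.078 = 0.0390
Half-life = ln 2 / λ = 0.6931 / 0.0390 ≈ 17.77 years

t_½ ≈ 17.8 years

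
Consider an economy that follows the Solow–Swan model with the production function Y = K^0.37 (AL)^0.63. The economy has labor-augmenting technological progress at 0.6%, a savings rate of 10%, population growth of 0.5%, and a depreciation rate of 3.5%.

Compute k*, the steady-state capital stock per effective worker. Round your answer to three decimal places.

In steady state, investment equals break-even investment: s·k^α = (n + g + δ)·k.
Dividing both sides by k: k^(1−α) = s / (n + g + δ).
k^0.63 = 0.10 / (0.005 + 0.006 + 0.035) = 0.10 / 0.046 = 2.1739
k* = 2.1739^(1/0.63) ≈ 3.4301

k* = 3.430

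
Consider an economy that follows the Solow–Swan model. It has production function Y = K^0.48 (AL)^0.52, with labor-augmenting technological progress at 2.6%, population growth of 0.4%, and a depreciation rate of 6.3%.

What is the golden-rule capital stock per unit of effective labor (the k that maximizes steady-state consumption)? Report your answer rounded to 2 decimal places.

The golden rule sets f'(k) = n + g + δ, i.e. α·k^(α−1) = n + g + δ.
So k^(1−α) = α / (n + g + δ) = 0.48 / 0.093 = 5.1613.
k_gold = 5.1613^(1/0.52) ≈ 23.4796

k_gold ≈ 23.48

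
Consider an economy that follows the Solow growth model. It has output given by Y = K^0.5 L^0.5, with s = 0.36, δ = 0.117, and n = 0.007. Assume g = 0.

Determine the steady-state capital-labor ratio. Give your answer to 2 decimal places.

In steady state, investment equals break-even investment: s·k^α = (n + δ)·k.
Dividing both sides by k: k^(1−α) = s / (n + δ).
k^0.5 = 0.36 / (0.007 + 0.117) = 0.36 / 0.124 = 2.9032
k* = 2.9032^(1/0.5) ≈ 8.4286

k* = 8.43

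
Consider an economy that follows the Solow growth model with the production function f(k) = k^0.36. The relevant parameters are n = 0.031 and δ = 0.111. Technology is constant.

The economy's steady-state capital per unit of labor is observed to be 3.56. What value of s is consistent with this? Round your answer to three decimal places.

s ≈ 0.320

Steady state requires s·f(k) = (n + δ)·k, i.e. s·k^α = (n + δ)·k.
So s / (n + δ) = (k*)^(1−α) = 3.56^0.64 = 2.2539.
Therefore s = 2.2539 × (n + δ) = 2.2539 × 0.142 = 0.3201.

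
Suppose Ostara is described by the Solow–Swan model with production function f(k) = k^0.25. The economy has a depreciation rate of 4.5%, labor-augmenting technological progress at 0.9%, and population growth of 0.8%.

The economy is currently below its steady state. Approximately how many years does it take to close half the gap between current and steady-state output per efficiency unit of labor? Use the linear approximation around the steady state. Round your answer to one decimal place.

half-life ≈ 14.9 years

Near the steady state the convergence rate is λ = (1 − α)(n + g + δ).
λ = (1 − 0.25) × 0.062 = 0.75 × 0.062 = 0.0465
Half-life = ln 2 / λ = 0.6931 / 0.0465 ≈ 14.91 years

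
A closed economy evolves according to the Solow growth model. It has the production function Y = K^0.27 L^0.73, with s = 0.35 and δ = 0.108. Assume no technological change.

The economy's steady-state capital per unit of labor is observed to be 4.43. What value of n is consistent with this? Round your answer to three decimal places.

At the steady state, Δk = 0, so s·k^α = (n + δ)·k.
So s / (n + δ) = (k*)^(1−α) = 4.43^0.73 = 2.9640.
Therefore n + δ = s / 2.9640 = 0.35 / 2.9640 = 0.1181, so n = 0.1181 − 0.108 = 0.0101.

n ≈ 0.010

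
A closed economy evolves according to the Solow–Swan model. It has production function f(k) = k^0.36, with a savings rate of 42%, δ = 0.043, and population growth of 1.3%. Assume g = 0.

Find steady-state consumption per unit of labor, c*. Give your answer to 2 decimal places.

In steady state, investment equals break-even investment: s·k^α = (n + δ)·k.
Rearranging, k^(1−α) = s / (n + δ).
k^0.64 = 0.42 / (0.013 + 0.043) = 0.42 / 0.056 = 7.5000
k* = 7.5000^(1/0.64) ≈ 23.2961
y* = (k*)^α = 23.2961^0.36 ≈ 3.1061
c* = (1 − s)·y* = (1 − 0.42) × 3.1061 ≈ 1.8015

c* ≈ 1.80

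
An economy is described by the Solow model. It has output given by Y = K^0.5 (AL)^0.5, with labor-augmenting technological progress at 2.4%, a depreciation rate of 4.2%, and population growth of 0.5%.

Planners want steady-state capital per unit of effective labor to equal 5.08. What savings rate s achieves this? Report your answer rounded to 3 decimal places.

At the steady state, Δk = 0, so s·k^α = (n + g + δ)·k.
So s / (n + g + δ) = (k*)^(1−α) = 5.08^0.5 = 2.2539.
Therefore s = 2.2539 × (n + g + δ) = 2.2539 × 0.071 = 0.1600.

s ≈ 0.160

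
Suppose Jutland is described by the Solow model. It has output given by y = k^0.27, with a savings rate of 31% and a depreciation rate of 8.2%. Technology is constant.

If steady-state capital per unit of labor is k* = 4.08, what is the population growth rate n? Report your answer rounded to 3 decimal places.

In steady state, investment equals break-even investment: s·k^α = (n + δ)·k.
So s / (n + δ) = (k*)^(1−α) = 4.08^0.73 = 2.7911.
Therefore n + δ = s / 2.7911 = 0.31 / 2.7911 = 0.1111, so n = 0.1111 − 0.082 = 0.0291.

n ≈ 0.029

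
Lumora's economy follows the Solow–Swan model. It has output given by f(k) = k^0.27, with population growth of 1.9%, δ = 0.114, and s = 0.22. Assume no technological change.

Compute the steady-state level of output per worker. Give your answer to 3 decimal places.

Steady state requires s·f(k) = (n + δ)·k, i.e. s·k^α = (n + δ)·k.
Rearranging, k^(1−α) = s / (n + δ).
k^0.73 = 0.22 / (0.019 + 0.114) = 0.22 / 0.133 = 1.6541
k* = 1.6541^(1/0.73) ≈ 1.9925
y* = (k*)^α = 1.9925^0.27 ≈ 1.2046

y* ≈ 1.205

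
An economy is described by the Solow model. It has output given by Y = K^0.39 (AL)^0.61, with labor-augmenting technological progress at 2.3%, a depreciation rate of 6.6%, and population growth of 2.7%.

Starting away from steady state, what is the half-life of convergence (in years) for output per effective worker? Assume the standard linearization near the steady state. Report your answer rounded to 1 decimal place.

Near the steady state the convergence rate is λ = (1 − α)(n + g + δ).
λ = (1 − 0.39) × 0.116 = 0.61 × 0.116 = 0.07076
Half-life = ln 2 / λ = 0.6931 / 0.07076 ≈ 9.80 years

half-life ≈ 9.8 years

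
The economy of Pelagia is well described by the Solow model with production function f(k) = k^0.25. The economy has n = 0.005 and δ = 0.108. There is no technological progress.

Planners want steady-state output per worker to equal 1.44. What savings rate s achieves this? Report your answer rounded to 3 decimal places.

At the steady state, Δk = 0, so s·k^α = (n + δ)·k.
Since y* = [s/(n + δ)]^(α/(1−α)), we have s/(n + δ) = (y*)^((1−α)/α) = 1.44^3 = 2.9860.
Therefore s = 2.9860 × (n + δ) = 2.9860 × 0.113 = 0.3374.

s ≈ 0.337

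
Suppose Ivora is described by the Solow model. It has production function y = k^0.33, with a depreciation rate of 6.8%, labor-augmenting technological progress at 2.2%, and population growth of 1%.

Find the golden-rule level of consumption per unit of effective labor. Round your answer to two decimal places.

c_gold ≈ 1.21

At the golden rule, f'(k) = n + g + δ, so α·k^(α−1) = n + g + δ and k_gold = (α/(n + g + δ))^(1/(1−α)).
k_gold = (0.33/0.100)^(1/0.67) = 3.3000^1.4925 ≈ 5.9413
c_gold = f(k_gold) − (n + g + δ)·k_gold = 1.8004 − 0.100×5.9413 ≈ 1.2063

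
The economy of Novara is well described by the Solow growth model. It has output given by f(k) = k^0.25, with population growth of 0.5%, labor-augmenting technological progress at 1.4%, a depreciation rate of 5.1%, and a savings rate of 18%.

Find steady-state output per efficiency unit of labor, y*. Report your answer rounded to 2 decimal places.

y* ≈ 1.37

Steady state requires s·f(k) = (n + g + δ)·k, i.e. s·k^α = (n + g + δ)·k.
Dividing both sides by k: k^(1−α) = s / (n + g + δ).
k^0.75 = 0.18 / (0.005 + 0.014 + 0.051) = 0.18 / 0.070 = 2.5714
k* = 2.5714^(1/0.75) ≈ 3.5228
y* = (k*)^α = 3.5228^0.25 ≈ 1.3700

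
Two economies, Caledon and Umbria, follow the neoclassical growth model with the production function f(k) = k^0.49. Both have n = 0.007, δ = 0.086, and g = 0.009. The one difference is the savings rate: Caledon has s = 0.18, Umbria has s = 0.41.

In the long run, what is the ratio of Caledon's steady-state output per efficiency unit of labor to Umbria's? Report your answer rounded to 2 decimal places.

Steady-state y* = [s/(n + g + δ)]^(α/(1−α)), so the ratio is [ (s_C/(n + g + δ)_C) / (s_U/(n + g + δ)_U) ]^0.9608.
s_C/(n + g + δ)_C = 0.18/0.102 = 1.7647; s_U/(n + g + δ)_U = 0.41/0.102 = 4.0196.
Ratio = (1.7647/4.0196)^0.9608 = 0.4390^0.9608 ≈ 0.4534

y*_C / y*_U ≈ 0.45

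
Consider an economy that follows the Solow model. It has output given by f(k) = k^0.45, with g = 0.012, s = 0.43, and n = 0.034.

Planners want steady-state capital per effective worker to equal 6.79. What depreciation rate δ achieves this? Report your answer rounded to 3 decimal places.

δ ≈ 0.104

Steady state requires s·f(k) = (n + g + δ)·k, i.e. s·k^α = (n + g + δ)·k.
So s / (n + g + δ) = (k*)^(1−α) = 6.79^0.55 = 2.8677.
Therefore n + g + δ = s / 2.8677 = 0.43 / 2.8677 = 0.1499, so δ = 0.1499 − 0.046 = 0.1039.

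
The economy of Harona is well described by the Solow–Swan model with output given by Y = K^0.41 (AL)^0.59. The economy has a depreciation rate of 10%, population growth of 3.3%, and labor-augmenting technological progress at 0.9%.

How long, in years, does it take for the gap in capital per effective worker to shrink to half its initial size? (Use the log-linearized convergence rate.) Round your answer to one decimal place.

t_½ ≈ 8.3 years

Near the steady state the convergence rate is λ = (1 − α)(n + g + δ).
λ = (1 − 0.41) × 0.142 = 0.59 × 0.142 = 0.08378
Half-life = ln 2 / λ = 0.6931 / 0.08378 ≈ 8.27 years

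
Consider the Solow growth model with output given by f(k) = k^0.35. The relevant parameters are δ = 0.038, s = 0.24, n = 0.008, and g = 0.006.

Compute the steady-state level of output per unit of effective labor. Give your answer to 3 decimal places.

Steady state requires s·f(k) = (n + g + δ)·k, i.e. s·k^α = (n + g + δ)·k.
Dividing both sides by k: k^(1−α) = s / (n + g + δ).
k^0.65 = 0.24 / (0.008 + 0.006 + 0.038) = 0.24 / 0.052 = 4.6154
k* = 4.6154^(1/0.65) ≈ 10.5162
y* = (k*)^α = 10.5162^0.35 ≈ 2.2785

y* = 2.279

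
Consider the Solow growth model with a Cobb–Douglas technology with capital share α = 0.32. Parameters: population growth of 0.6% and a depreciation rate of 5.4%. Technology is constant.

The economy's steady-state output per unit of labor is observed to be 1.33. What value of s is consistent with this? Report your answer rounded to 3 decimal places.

Steady state requires s·f(k) = (n + δ)·k, i.e. s·k^α = (n + δ)·k.
Since y* = [s/(n + δ)]^(α/(1−α)), we have s/(n + δ) = (y*)^((1−α)/α) = 1.33^2.125 = 1.8331.
Therefore s = 1.8331 × (n + δ) = 1.8331 × 0.060 = 0.1100.

s ≈ 0.110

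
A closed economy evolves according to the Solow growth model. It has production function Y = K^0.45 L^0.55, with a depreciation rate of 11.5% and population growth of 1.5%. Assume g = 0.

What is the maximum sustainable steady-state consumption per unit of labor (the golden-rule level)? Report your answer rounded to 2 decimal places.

c_gold ≈ 1.52

At the golden rule, f'(k) = n + δ, so α·k^(α−1) = n + δ and k_gold = (α/(n + δ))^(1/(1−α)).
k_gold = (0.45/0.130)^(1/0.55) = 3.4615^1.8182 ≈ 9.5607
c_gold = f(k_gold) − (n + δ)·k_gold = 2.7620 − 0.130×9.5607 ≈ 1.5191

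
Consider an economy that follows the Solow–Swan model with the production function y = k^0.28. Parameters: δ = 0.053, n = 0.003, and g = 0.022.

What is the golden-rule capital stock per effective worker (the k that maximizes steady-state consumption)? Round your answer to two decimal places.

k_gold ≈ 5.90

The golden rule sets f'(k) = n + g + δ, i.e. α·k^(α−1) = n + g + δ.
So k^(1−α) = α / (n + g + δ) = 0.28 / 0.078 = 3.5897.
k_gold = 3.5897^(1/0.72) ≈ 5.9008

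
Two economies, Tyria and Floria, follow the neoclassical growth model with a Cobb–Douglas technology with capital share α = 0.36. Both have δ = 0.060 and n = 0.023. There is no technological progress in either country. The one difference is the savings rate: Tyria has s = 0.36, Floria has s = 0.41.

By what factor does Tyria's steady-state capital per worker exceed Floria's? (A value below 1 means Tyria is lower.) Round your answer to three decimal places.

k*_T / k*_F ≈ 0.816

Steady-state k* = [s/(n + δ)]^(1/(1−α)), so the ratio is [ (s_T/(n + δ)_T) / (s_F/(n + δ)_F) ]^1.5625.
s_T/(n + δ)_T = 0.36/0.083 = 4.3373; s_F/(n + δ)_F = 0.41/0.083 = 4.9398.
Ratio = (4.3373/4.9398)^1.5625 = 0.8780^1.5625 ≈ 0.8160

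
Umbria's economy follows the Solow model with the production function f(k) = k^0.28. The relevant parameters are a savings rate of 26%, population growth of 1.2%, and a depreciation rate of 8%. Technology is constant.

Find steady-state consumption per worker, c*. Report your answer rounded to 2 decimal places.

At the steady state, Δk = 0, so s·k^α = (n + δ)·k.
Dividing both sides by k: k^(1−α) = s / (n + δ).
k^0.72 = 0.26 / (0.012 + 0.080) = 0.26 / 0.092 = 2.8261
k* = 2.8261^(1/0.72) ≈ 4.2330
y* = (k*)^α = 4.2330^0.28 ≈ 1.4978
c* = (1 − s)·y* = (1 − 0.26) × 1.4978 ≈ 1.1084

c* ≈ 1.11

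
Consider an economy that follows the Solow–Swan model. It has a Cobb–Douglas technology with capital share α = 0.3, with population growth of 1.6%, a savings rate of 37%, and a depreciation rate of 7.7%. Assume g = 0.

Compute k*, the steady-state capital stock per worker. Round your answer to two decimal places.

At the steady state, Δk = 0, so s·k^α = (n + δ)·k.
Dividing both sides by k: k^(1−α) = s / (n + δ).
k^0.7 = 0.37 / (0.016 + 0.077) = 0.37 / 0.093 = 3.9785
k* = 3.9785^(1/0.7) ≈ 7.1902

k* ≈ 7.19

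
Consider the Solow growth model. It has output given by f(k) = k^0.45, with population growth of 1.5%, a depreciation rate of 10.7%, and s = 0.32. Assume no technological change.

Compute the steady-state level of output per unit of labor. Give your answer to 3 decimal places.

y* = 2.201

At the steady state, Δk = 0, so s·k^α = (n + δ)·k.
Dividing both sides by k: k^(1−α) = s / (n + δ).
k^0.55 = 0.32 / (0.015 + 0.107) = 0.32 / 0.122 = 2.6230
k* = 2.6230^(1/0.55) ≈ 5.7737
y* = (k*)^α = 5.7737^0.45 ≈ 2.2012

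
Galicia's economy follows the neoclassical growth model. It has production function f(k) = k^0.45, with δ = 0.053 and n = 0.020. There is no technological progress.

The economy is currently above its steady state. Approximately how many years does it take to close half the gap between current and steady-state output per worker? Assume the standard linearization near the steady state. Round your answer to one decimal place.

Near the steady state the convergence rate is λ = (1 − α)(n + δ).
λ = (1 − 0.45) × 0.073 = 0.55 × 0.073 = 0.04015
Half-life = ln 2 / λ = 0.6931 / 0.04015 ≈ 17.26 years

half-life ≈ 17.3 years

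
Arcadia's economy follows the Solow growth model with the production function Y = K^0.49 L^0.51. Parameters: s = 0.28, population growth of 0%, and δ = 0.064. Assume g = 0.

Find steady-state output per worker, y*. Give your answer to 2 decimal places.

Steady state requires s·f(k) = (n + δ)·k, i.e. s·k^α = (n + δ)·k.
Rearranging, k^(1−α) = s / (n + δ).
k^0.51 = 0.28 / (0.000 + 0.064) = 0.28 / 0.064 = 4.3750
k* = 4.3750^(1/0.51) ≈ 18.0642
y* = (k*)^α = 18.0642^0.49 ≈ 4.1290

y* = 4.13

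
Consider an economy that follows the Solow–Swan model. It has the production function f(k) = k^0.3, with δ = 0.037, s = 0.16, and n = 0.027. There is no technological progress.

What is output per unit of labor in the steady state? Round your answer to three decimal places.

y* = 1.481

At the steady state, Δk = 0, so s·k^α = (n + δ)·k.
Dividing both sides by k: k^(1−α) = s / (n + δ).
k^0.7 = 0.16 / (0.027 + 0.037) = 0.16 / 0.064 = 2.5000
k* = 2.5000^(1/0.7) ≈ 3.7024
y* = (k*)^α = 3.7024^0.3 ≈ 1.4810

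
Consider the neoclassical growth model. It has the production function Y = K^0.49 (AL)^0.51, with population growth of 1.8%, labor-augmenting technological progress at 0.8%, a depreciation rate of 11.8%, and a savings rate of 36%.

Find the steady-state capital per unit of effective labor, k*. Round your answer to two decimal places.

At the steady state, Δk = 0, so s·k^α = (n + g + δ)·k.
Dividing both sides by k: k^(1−α) = s / (n + g + δ).
k^0.51 = 0.36 / (0.018 + 0.008 + 0.118) = 0.36 / 0.144 = 2.5000
k* = 2.5000^(1/0.51) ≈ 6.0294

k* = 6.03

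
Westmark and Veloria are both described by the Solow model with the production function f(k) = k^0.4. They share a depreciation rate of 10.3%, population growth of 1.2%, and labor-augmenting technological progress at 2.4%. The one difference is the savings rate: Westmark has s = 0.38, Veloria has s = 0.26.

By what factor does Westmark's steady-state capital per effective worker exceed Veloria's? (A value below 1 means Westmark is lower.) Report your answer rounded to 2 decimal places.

k*_W / k*_V ≈ 1.88

Steady-state k* = [s/(n + g + δ)]^(1/(1−α)), so the ratio is [ (s_W/(n + g + δ)_W) / (s_V/(n + g + δ)_V) ]^1.6667.
s_W/(n + g + δ)_W = 0.38/0.139 = 2.7338; s_V/(n + g + δ)_V = 0.26/0.139 = 1.8705.
Ratio = (2.7338/1.8705)^1.6667 = 1.4615^1.6667 ≈ 1.8822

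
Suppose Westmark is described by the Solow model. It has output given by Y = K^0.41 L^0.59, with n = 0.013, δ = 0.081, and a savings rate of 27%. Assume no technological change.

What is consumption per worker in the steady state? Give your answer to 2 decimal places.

In steady state, investment equals break-even investment: s·k^α = (n + δ)·k.
Rearranging, k^(1−α) = s / (n + δ).
k^0.59 = 0.27 / (0.013 + 0.081) = 0.27 / 0.094 = 2.8723
k* = 2.8723^(1/0.59) ≈ 5.9794
y* = (k*)^α = 5.9794^0.41 ≈ 2.0818
c* = (1 − s)·y* = (1 − 0.27) × 2.0818 ≈ 1.5197

c* ≈ 1.52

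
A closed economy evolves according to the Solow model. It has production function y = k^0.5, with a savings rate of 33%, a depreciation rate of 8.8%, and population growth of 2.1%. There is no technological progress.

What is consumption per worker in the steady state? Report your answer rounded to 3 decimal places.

c* = 2.028

In steady state, investment equals break-even investment: s·k^α = (n + δ)·k.
Rearranging, k^(1−α) = s / (n + δ).
k^0.5 = 0.33 / (0.021 + 0.088) = 0.33 / 0.109 = 3.0275
k* = 3.0275^(1/0.5) ≈ 9.1658
y* = (k*)^α = 9.1658^0.5 ≈ 3.0275
c* = (1 − s)·y* = (1 − 0.33) × 3.0275 ≈ 2.0284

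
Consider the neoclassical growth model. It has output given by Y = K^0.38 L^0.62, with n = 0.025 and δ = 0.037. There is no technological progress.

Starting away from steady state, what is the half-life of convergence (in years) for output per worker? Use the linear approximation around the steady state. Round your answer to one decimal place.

Near the steady state the convergence rate is λ = (1 − α)(n + δ).
λ = (1 − 0.38) × 0.062 = 0.62 × 0.062 = 0.03844
Half-life = ln 2 / λ = 0.6931 / 0.03844 ≈ 18.03 years

about 18.0 years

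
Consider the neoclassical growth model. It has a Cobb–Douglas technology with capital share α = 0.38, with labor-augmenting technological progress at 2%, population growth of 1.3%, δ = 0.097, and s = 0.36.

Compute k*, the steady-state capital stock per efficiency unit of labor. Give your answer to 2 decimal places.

At the steady state, Δk = 0, so s·k^α = (n + g + δ)·k.
Rearranging, k^(1−α) = s / (n + g + δ).
k^0.62 = 0.36 / (0.013 + 0.020 + 0.097) = 0.36 / 0.130 = 2.7692
k* = 2.7692^(1/0.62) ≈ 5.1698

k* ≈ 5.17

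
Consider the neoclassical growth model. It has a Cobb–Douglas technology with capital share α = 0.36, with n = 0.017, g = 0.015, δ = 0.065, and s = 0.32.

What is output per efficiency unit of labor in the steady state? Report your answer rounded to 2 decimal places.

y* = 1.96

In steady state, investment equals break-even investment: s·k^α = (n + g + δ)·k.
Dividing both sides by k: k^(1−α) = s / (n + g + δ).
k^0.64 = 0.32 / (0.017 + 0.015 + 0.065) = 0.32 / 0.097 = 3.2990
k* = 3.2990^(1/0.64) ≈ 6.4561
y* = (k*)^α = 6.4561^0.36 ≈ 1.9570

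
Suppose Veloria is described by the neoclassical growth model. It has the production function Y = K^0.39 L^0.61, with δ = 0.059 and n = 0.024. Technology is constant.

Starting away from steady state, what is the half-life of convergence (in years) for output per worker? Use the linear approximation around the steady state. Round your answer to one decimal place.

Near the steady state the convergence rate is λ = (1 − α)(n + δ).
λ = (1 − 0.39) × 0.083 = 0.61 × 0.083 = 0.05063
Half-life = ln 2 / λ = 0.6931 / 0.05063 ≈ 13.69 years

t_½ ≈ 13.7 years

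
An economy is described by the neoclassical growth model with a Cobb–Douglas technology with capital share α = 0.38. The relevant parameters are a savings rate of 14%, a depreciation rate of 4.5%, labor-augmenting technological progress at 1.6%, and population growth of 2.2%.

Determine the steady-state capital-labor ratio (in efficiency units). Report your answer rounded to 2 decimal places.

Steady state requires s·f(k) = (n + g + δ)·k, i.e. s·k^α = (n + g + δ)·k.
Dividing both sides by k: k^(1−α) = s / (n + g + δ).
k^0.62 = 0.14 / (0.022 + 0.016 + 0.045) = 0.14 / 0.083 = 1.6867
k* = 1.6867^(1/0.62) ≈ 2.3238

k* = 2.32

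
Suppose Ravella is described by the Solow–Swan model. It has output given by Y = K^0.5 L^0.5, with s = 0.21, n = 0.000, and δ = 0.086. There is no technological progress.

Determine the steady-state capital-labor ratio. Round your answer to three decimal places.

In steady state, investment equals break-even investment: s·k^α = (n + δ)·k.
Dividing both sides by k: k^(1−α) = s / (n + δ).
k^0.5 = 0.21 / (0.000 + 0.086) = 0.21 / 0.086 = 2.4419
k* = 2.4419^(1/0.5) ≈ 5.9629

k* ≈ 5.963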